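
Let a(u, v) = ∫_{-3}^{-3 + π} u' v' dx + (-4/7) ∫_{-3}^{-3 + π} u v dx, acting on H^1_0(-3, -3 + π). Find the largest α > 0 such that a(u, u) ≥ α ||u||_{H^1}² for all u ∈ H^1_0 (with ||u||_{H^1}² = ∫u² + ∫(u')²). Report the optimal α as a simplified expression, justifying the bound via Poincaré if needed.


α = 3/14

Coercivity of a(·,·) on H^1_0(-3, -3 + π) means a(u, u) ≥ α ||u||_{H^1}² for every u ∈ H^1_0.
The interval has length L = π, and Poincaré/coercivity depend only on L. Here a(u, u) = ∫(u')² + (-4/7)·∫u².
Here c = -4/7 < 0 with |c| < (π/L)² = 1, so coercivity still holds. The condition a(u,u) ≥ α||u||_{H^1}² reads (1−α)∫(u')² ≥ (α−c)∫u². Any admissible α is ≤ 1 (rapidly oscillating u have ∫u²/∫(u')² → 0), and α = 1 would force 0 ≥ (1−c)∫u², impossible since c < 1; so 1−α > 0. By the sharp Poincaré inequality on H^1_0 of an interval of length L, ∫(u')² ≥ (π/L)²∫u² with equality for the first sine mode sin(π(x−x₀)/L) (x₀ the left endpoint), so the inequality holds for all u iff (1−α)(π/L)² ≥ α − c, i.e. α ≤ ((π/L)² + c)/((π/L)² + 1) = (1 + c(L/π)²)/(1 + (L/π)²). (Direct route, valid since c ≤ 0: Poincaré gives c∫u² ≥ c(L/π)²∫(u')², so a(u,u) ≥ (1 + c(L/π)²)∫(u')², while ||u||_{H^1}² ≤ (1 + (L/π)²)∫(u')²; dividing yields the same α.) With (π/L)² = 1 and c = -4/7, the largest admissible constant is α = ((π/L)² + c)/((π/L)² + 1).
Simplifying, α = 3/14.


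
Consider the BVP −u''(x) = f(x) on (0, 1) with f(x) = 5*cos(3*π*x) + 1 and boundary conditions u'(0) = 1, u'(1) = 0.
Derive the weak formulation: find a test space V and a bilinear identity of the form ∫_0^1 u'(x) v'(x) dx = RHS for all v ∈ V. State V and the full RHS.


V = H^1(0, 1) (v unrestricted at boundary; u is determined up to an additive constant); weak form: ∫_0^1 u'v' dx = ∫_0^1 (5*cos(3*π*x) + 1) v dx − v(0) for all v ∈ V.

Multiply both sides by a test function v and integrate from 0 to 1:
  ∫_0^1 −u''(x) v(x) dx = ∫_0^1 f(x) v(x) dx.
Integrate the LHS by parts once:
  ∫_0^1 −u'' v dx = −[u'(x) v(x)]_0^1 + ∫_0^1 u'(x) v'(x) dx.
Thus ∫_0^1 u'(x) v'(x) dx = ∫_0^1 f(x) v(x) dx + [u'(x) v(x)]_0^1.
Choose V so that boundary terms are either known or forced to vanish.
u has inhomogeneous Neumann u'(0) = 1, u'(1) = 0. [u' v]_0^1 = (0)·v(1) − (1)·v(0) = − v(0). Take V = H^1(0, 1); boundary term becomes part of RHS.
Weak formulation: find u (satisfying any essential BC) such that ∫_0^1 u'(x) v'(x) dx = ∫_0^1 f v dx − v(0) for all v ∈ V (Neumann data are natural BCs: they enter the RHS as boundary terms).
Substituting f(x) = 5*cos(3*π*x) + 1, the right-hand side is ∫_0^1 (5*cos(3*π*x) + 1) v dx − v(0).
Compatibility check (pure Neumann): taking v ≡ 1 ∈ V gives 0 = ∫_0^1 f dx + (0) − (1), i.e. ∫_0^1 f dx must equal u'(0) − u'(1) = 1. Indeed ∫_0^1 (5*cos(3*π*x) + 1) dx = 1, so the data are compatible. The solution is then unique only up to an additive constant (fix it e.g. by requiring ∫_0^1 u dx = 0).


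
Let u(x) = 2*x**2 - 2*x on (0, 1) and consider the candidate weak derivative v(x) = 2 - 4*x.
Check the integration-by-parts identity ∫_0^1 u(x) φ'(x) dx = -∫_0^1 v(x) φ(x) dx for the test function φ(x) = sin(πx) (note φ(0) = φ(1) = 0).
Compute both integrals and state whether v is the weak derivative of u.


LHS = 0, RHS = 0. No, v is not the weak derivative of u.

u(x) = 2*x**2 - 2*x, classical derivative u'(x) = 4*x - 2.
φ(x) = sin(πx), so φ'(x) = π*cos(π*x).
Note φ(0) = φ(1) = 0, so the boundary term u·φ vanishes.
LHS = ∫_0^1 u(x) φ'(x) dx = ∫_0^1 (2*π*x^2*cos(π*x) - 2*π*x*cos(π*x)) dx. Term by term:
  ∫_0^1 -2*π*x*cos(π*x) dx = 4/π;  ∫_0^1 2*π*x^2*cos(π*x) dx = -4/π.
Sum: 4/π − 4/π = 0.
So LHS = 0.
∫_0^1 v(x) φ(x) dx = ∫_0^1 (-4*x*sin(π*x) + 2*sin(π*x)) dx. Term by term:
  ∫_0^1 2*sin(π*x) dx = 4/π;  ∫_0^1 -4*x*sin(π*x) dx = -4/π.
Sum: 4/π − 4/π = 0.
So RHS = -∫_0^1 v(x) φ(x) dx = 0.
LHS = RHS, so the identity holds for this particular φ. But this is necessary, not sufficient: a weak derivative must satisfy the identity for EVERY test function in C_c^∞(0, 1).
Here u is smooth, so its weak derivative equals its classical derivative u'(x) = 4*x - 2. Since v(x) = 2 - 4*x ≠ u'(x), v is NOT the weak derivative of u — the agreement for this single φ is a coincidence (the difference v − u' happens to be L²-orthogonal to this φ).


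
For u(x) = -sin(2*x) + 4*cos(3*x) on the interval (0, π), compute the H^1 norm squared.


||u||_{H^1(0,π)}^2 = 64 + 165*π/2

u'(x) = -12*sin(3*x) - 2*cos(2*x).
Expand u² and (u')² and integrate term by term on (0, π), using: for integers n ≥ 1, ∫_0^π sin²(nx) dx = ∫_0^π cos²(nx) dx = π/2; for n ≠ n', ∫_0^π sin(nx)sin(n'x) dx = ∫_0^π cos(nx)cos(n'x) dx = 0; and by product-to-sum, ∫_0^π sin(nx)cos(n'x) dx = ½∫_0^π [sin((n+n')x) + sin((n−n')x)] dx, which is 0 when n+n' is even and 2n/(n²−n'²) when n+n' is odd (it need not vanish on (0, π)).
  u² squared terms: (-1)²·∫sin(2x)² dx = 1·π/2 = π/2;  (4)²·∫cos(3x)² dx = 16·π/2 = 8*π.
  u² cross terms: 2·(-1)·(4)·∫sin(2x)·cos(3x) dx = -8·(-4/5) = 32/5.
  So ∫_0^π u² dx = π/2 + 8*π + 32/5 = 32/5 + 17*π/2.
  (u')² squared terms: (-12)²·∫sin(3x)² dx = 144·π/2 = 72*π;  (-2)²·∫cos(2x)² dx = 4·π/2 = 2*π.
  (u')² cross terms: 2·(-12)·(-2)·∫sin(3x)·cos(2x) dx = 48·(6/5) = 288/5.
  So ∫_0^π (u')² dx = 72*π + 2*π + 288/5 = 288/5 + 74*π.
||u||_{H^1}^2 = (32/5 + 17*π/2) + (288/5 + 74*π) = 64 + 165*π/2.


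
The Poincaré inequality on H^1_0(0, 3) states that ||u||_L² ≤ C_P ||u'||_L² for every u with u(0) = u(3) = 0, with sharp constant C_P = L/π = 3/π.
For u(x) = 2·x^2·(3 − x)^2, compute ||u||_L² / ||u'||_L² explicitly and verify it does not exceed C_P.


||u||_L² / ||u'||_L² = sqrt(3)/2 < C_P = 3/π.

u(x) = 2·x^2·(3 − x)^2, so u'(x) = 4*x*(x - 3)*(2*x - 3).
u(x) = 2·x^2·(3 − x)^2 vanishes at x = 0 and x = 3, so u ∈ H^1_0(0, 3). Differentiate via the product rule and integrate the resulting polynomials term by term.
  ∫_0^3 u² dx = ∫_0^3 (4*x^8 - 48*x^7 + 216*x^6 - 432*x^5 + 324*x^4) dx. Term by term:
    ∫_0^3 4*x^8 dx = 8748;  ∫_0^3 -48*x^7 dx = -39366;  ∫_0^3 216*x^6 dx = 472392/7;
    ∫_0^3 -432*x^5 dx = -52488;  ∫_0^3 324*x^4 dx = 78732/5.
  Sum: 8748 − 39366 + 472392/7 − 52488 + 78732/5 = 4374/35.
  ∫_0^3 (u')² dx = ∫_0^3 (64*x^6 - 576*x^5 + 1872*x^4 - 2592*x^3 + 1296*x^2) dx. Term by term:
    ∫_0^3 64*x^6 dx = 139968/7;  ∫_0^3 -576*x^5 dx = -69984;  ∫_0^3 1872*x^4 dx = 454896/5;
    ∫_0^3 -2592*x^3 dx = -52488;  ∫_0^3 1296*x^2 dx = 11664.
  Sum: 139968/7 − 69984 + 454896/5 − 52488 + 11664 = 5832/35.
∫_0^3 u² dx = 4374/35, so ||u||_L² = 27*sqrt(210)/35.
∫_0^3 (u')² dx = 5832/35, so ||u'||_L² = 54*sqrt(70)/35.
Ratio ||u||_L² / ||u'||_L² = sqrt(3)/2.
Sharp Poincaré constant on H^1_0(0, 3) is C_P = L/π = 3/π, achieved by sin(π/3·x).
A polynomial bump cannot attain the sharp Poincaré constant (only the first sine eigenfunction does), so the ratio is strictly less than C_P, consistent with ||u||_L² ≤ C_P ||u'||_L².


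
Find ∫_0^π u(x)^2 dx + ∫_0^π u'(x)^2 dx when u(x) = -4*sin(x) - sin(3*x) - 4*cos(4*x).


||u||_{H^1(0,π)}^2 = -19856/105 + 157*π

u'(x) = 16*sin(4*x) - 4*cos(x) - 3*cos(3*x).
Expand u² and (u')² and integrate term by term on (0, π), using: for integers n ≥ 1, ∫_0^π sin²(nx) dx = ∫_0^π cos²(nx) dx = π/2; for n ≠ n', ∫_0^π sin(nx)sin(n'x) dx = ∫_0^π cos(nx)cos(n'x) dx = 0; and by product-to-sum, ∫_0^π sin(nx)cos(n'x) dx = ½∫_0^π [sin((n+n')x) + sin((n−n')x)] dx, which is 0 when n+n' is even and 2n/(n²−n'²) when n+n' is odd (it need not vanish on (0, π)).
  u² squared terms: (-1)²·∫sin(3x)² dx = 1·π/2 = π/2;  (-4)²·∫cos(4x)² dx = 16·π/2 = 8*π;  (-4)²·∫sin(x)² dx = 16·π/2 = 8*π.
  u² cross terms: 2·(-1)·(-4)·∫sin(3x)·cos(4x) dx = 8·(-6/7) = -48/7;  2·(-1)·(-4)·∫sin(3x)·sin(x) dx = 8·(0) = 0;  2·(-4)·(-4)·∫cos(4x)·sin(x) dx = 32·(-2/15) = -64/15.
  So ∫_0^π u² dx = π/2 + 8*π + 8*π − 48/7 + 0 − 64/15 = -1168/105 + 33*π/2.
  (u')² squared terms: (-4)²·∫cos(x)² dx = 16·π/2 = 8*π;  (-3)²·∫cos(3x)² dx = 9·π/2 = 9*π/2;  (16)²·∫sin(4x)² dx = 256·π/2 = 128*π.
  (u')² cross terms: 2·(-4)·(-3)·∫cos(x)·cos(3x) dx = 24·(0) = 0;  2·(-4)·(16)·∫cos(x)·sin(4x) dx = -128·(8/15) = -1024/15;  2·(-3)·(16)·∫cos(3x)·sin(4x) dx = -96·(8/7) = -768/7.
  So ∫_0^π (u')² dx = 8*π + 9*π/2 + 128*π + 0 − 1024/15 − 768/7 = -18688/105 + 281*π/2.
||u||_{H^1}^2 = (-1168/105 + 33*π/2) + (-18688/105 + 281*π/2) = -19856/105 + 157*π.


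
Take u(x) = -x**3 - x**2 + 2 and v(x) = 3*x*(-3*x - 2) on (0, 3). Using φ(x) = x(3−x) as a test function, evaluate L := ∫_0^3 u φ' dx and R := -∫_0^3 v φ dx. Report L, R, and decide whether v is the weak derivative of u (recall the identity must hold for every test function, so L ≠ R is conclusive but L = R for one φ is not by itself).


LHS = 999/20, RHS = 2997/20. No, v is not the weak derivative of u.

u(x) = -x**3 - x**2 + 2, classical derivative u'(x) = -3*x**2 - 2*x.
φ(x) = x(3−x), so φ'(x) = 3 - 2*x.
Note φ(0) = φ(3) = 0, so the boundary term u·φ vanishes.
LHS = ∫_0^3 u(x) φ'(x) dx = ∫_0^3 (2*x^4 - x^3 - 3*x^2 - 4*x + 6) dx. Term by term:
  ∫_0^3 2*x^4 dx = 486/5;  ∫_0^3 -x^3 dx = -81/4;  ∫_0^3 -3*x^2 dx = -27;
  ∫_0^3 -4*x dx = -18;  ∫_0^3 6 dx = 18.
Sum: 486/5 − 81/4 − 27 − 18 + 18 = 999/20.
So LHS = 999/20.
∫_0^3 v(x) φ(x) dx = ∫_0^3 (9*x^4 - 21*x^3 - 18*x^2) dx. Term by term:
  ∫_0^3 9*x^4 dx = 2187/5;  ∫_0^3 -21*x^3 dx = -1701/4;  ∫_0^3 -18*x^2 dx = -162.
Sum: 2187/5 − 1701/4 − 162 = -2997/20.
So RHS = -∫_0^3 v(x) φ(x) dx = 2997/20.
LHS − RHS = -999/10 ≠ 0, so the identity fails.
(For a valid weak derivative the identity must hold for EVERY test function, in particular this one. The failure shows v is NOT the weak derivative of u.)
Correct weak derivative would be u'(x) = -3*x**2 - 2*x.


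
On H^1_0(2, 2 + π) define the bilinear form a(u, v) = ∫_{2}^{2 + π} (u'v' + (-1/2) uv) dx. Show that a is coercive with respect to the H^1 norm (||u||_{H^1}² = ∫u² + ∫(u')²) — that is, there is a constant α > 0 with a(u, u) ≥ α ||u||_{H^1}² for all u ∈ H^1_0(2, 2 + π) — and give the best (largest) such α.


α = 1/4

Coercivity of a(·,·) on H^1_0(2, 2 + π) means a(u, u) ≥ α ||u||_{H^1}² for every u ∈ H^1_0.
The interval has length L = π, and Poincaré/coercivity depend only on L. Here a(u, u) = ∫(u')² + (-1/2)·∫u².
Here c = -1/2 < 0 with |c| < (π/L)² = 1, so coercivity still holds. The condition a(u,u) ≥ α||u||_{H^1}² reads (1−α)∫(u')² ≥ (α−c)∫u². Any admissible α is ≤ 1 (rapidly oscillating u have ∫u²/∫(u')² → 0), and α = 1 would force 0 ≥ (1−c)∫u², impossible since c < 1; so 1−α > 0. By the sharp Poincaré inequality on H^1_0 of an interval of length L, ∫(u')² ≥ (π/L)²∫u² with equality for the first sine mode sin(π(x−x₀)/L) (x₀ the left endpoint), so the inequality holds for all u iff (1−α)(π/L)² ≥ α − c, i.e. α ≤ ((π/L)² + c)/((π/L)² + 1) = (1 + c(L/π)²)/(1 + (L/π)²). (Direct route, valid since c ≤ 0: Poincaré gives c∫u² ≥ c(L/π)²∫(u')², so a(u,u) ≥ (1 + c(L/π)²)∫(u')², while ||u||_{H^1}² ≤ (1 + (L/π)²)∫(u')²; dividing yields the same α.) With (π/L)² = 1 and c = -1/2, the largest admissible constant is α = ((π/L)² + c)/((π/L)² + 1).
Simplifying, α = 1/4.


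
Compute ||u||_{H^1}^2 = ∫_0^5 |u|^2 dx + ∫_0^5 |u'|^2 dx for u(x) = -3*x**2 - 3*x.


||u||_{H^1}^2 = 21615/2

The H^1 norm (squared) on an interval (0, L) is
  ||u||_{H^1}^2 = ∫_0^L u(x)^2 dx + ∫_0^L u'(x)^2 dx.
Compute u'(x) = -6*x - 3.
Then u(x)^2 = 9*x**4 + 18*x**3 + 9*x**2 and u'(x)^2 = 36*x**2 + 36*x + 9.
Integrate each monomial from 0 to 5 using ∫_0^5 c·x^n dx = c·5^(n+1)/(n+1):
  ∫_0^5 u(x)^2 dx = ∫_0^5 (9*x^4 + 18*x^3 + 9*x^2) dx. Term by term:
    ∫_0^5 9*x^4 dx = 5625;  ∫_0^5 18*x^3 dx = 5625/2;  ∫_0^5 9*x^2 dx = 375.
  Sum: 5625 + 5625/2 + 375 = 17625/2.
  ∫_0^5 u'(x)^2 dx = ∫_0^5 (36*x^2 + 36*x + 9) dx. Term by term:
    ∫_0^5 36*x^2 dx = 1500;  ∫_0^5 36*x dx = 450;  ∫_0^5 9 dx = 45.
  Sum: 1500 + 450 + 45 = 1995.
Adding: ||u||_{H^1}^2 = 17625/2 + 1995 = 21615/2.


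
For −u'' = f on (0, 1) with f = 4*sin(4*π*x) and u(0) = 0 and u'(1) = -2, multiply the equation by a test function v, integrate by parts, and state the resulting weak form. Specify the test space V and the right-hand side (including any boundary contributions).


V = {v ∈ H^1(0, 1) : v(0) = 0} (test functions vanish at x = 0 where u is specified); weak form: ∫_0^1 u'v' dx = ∫_0^1 (4*sin(4*π*x)) v dx − 2·v(1) for all v ∈ V.

Multiply both sides by a test function v and integrate from 0 to 1:
  ∫_0^1 −u''(x) v(x) dx = ∫_0^1 f(x) v(x) dx.
Integrate the LHS by parts once:
  ∫_0^1 −u'' v dx = −[u'(x) v(x)]_0^1 + ∫_0^1 u'(x) v'(x) dx.
Thus ∫_0^1 u'(x) v'(x) dx = ∫_0^1 f(x) v(x) dx + [u'(x) v(x)]_0^1.
Choose V so that boundary terms are either known or forced to vanish.
Mixed BC: u(0) = 0 (Dirichlet) and u'(1) = -2 (Neumann). Define V = {v ∈ H^1(0, 1) : v(0) = 0}. Then [u' v]_0^1 = u'(1)·v(1) − u'(0)·0 = − 2·v(1).
Weak formulation: find u (satisfying any essential BC) such that ∫_0^1 u'(x) v'(x) dx = ∫_0^1 f v dx − 2·v(1) for all v ∈ V (Dirichlet at 0 absorbed into V; Neumann datum at x = 1 contributes the boundary term).
Substituting f(x) = 4*sin(4*π*x), the right-hand side is ∫_0^1 (4*sin(4*π*x)) v dx − 2·v(1).


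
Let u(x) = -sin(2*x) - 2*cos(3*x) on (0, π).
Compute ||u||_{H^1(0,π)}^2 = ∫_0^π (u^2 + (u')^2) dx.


||u||_{H^1(0,π)}^2 = -32 + 45*π/2

u'(x) = 6*sin(3*x) - 2*cos(2*x).
Expand u² and (u')² and integrate term by term on (0, π), using: for integers n ≥ 1, ∫_0^π sin²(nx) dx = ∫_0^π cos²(nx) dx = π/2; for n ≠ n', ∫_0^π sin(nx)sin(n'x) dx = ∫_0^π cos(nx)cos(n'x) dx = 0; and by product-to-sum, ∫_0^π sin(nx)cos(n'x) dx = ½∫_0^π [sin((n+n')x) + sin((n−n')x)] dx, which is 0 when n+n' is even and 2n/(n²−n'²) when n+n' is odd (it need not vanish on (0, π)).
  u² squared terms: (-1)²·∫sin(2x)² dx = 1·π/2 = π/2;  (-2)²·∫cos(3x)² dx = 4·π/2 = 2*π.
  u² cross terms: 2·(-1)·(-2)·∫sin(2x)·cos(3x) dx = 4·(-4/5) = -16/5.
  So ∫_0^π u² dx = π/2 + 2*π − 16/5 = -16/5 + 5*π/2.
  (u')² squared terms: (-2)²·∫cos(2x)² dx = 4·π/2 = 2*π;  (6)²·∫sin(3x)² dx = 36·π/2 = 18*π.
  (u')² cross terms: 2·(-2)·(6)·∫cos(2x)·sin(3x) dx = -24·(6/5) = -144/5.
  So ∫_0^π (u')² dx = 2*π + 18*π − 144/5 = -144/5 + 20*π.
||u||_{H^1}^2 = (-16/5 + 5*π/2) + (-144/5 + 20*π) = -32 + 45*π/2.


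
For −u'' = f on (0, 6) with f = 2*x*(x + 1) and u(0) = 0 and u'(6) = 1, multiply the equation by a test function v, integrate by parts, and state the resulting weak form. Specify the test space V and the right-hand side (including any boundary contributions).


V = {v ∈ H^1(0, 6) : v(0) = 0} (test functions vanish at x = 0 where u is specified); weak form: ∫_0^6 u'v' dx = ∫_0^6 (2*x*(x + 1)) v dx + v(6) for all v ∈ V.

Multiply both sides by a test function v and integrate from 0 to 6:
  ∫_0^6 −u''(x) v(x) dx = ∫_0^6 f(x) v(x) dx.
Integrate the LHS by parts once:
  ∫_0^6 −u'' v dx = −[u'(x) v(x)]_0^6 + ∫_0^6 u'(x) v'(x) dx.
Thus ∫_0^6 u'(x) v'(x) dx = ∫_0^6 f(x) v(x) dx + [u'(x) v(x)]_0^6.
Choose V so that boundary terms are either known or forced to vanish.
Mixed BC: u(0) = 0 (Dirichlet) and u'(6) = 1 (Neumann). Define V = {v ∈ H^1(0, 6) : v(0) = 0}. Then [u' v]_0^6 = u'(6)·v(6) − u'(0)·0 = v(6).
Weak formulation: find u (satisfying any essential BC) such that ∫_0^6 u'(x) v'(x) dx = ∫_0^6 f v dx + v(6) for all v ∈ V (Dirichlet at 0 absorbed into V; Neumann datum at x = 6 contributes the boundary term).
Substituting f(x) = 2*x*(x + 1), the right-hand side is ∫_0^6 (2*x*(x + 1)) v dx + v(6).


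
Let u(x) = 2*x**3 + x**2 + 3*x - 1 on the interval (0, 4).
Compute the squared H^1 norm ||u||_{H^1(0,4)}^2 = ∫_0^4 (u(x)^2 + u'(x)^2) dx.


||u||_{H^1}^2 = 2612696/105

The H^1 norm (squared) on an interval (0, L) is
  ||u||_{H^1}^2 = ∫_0^L u(x)^2 dx + ∫_0^L u'(x)^2 dx.
Compute u'(x) = 6*x**2 + 2*x + 3.
Then u(x)^2 = 4*x**6 + 4*x**5 + 13*x**4 + 2*x**3 + 7*x**2 - 6*x + 1 and u'(x)^2 = 36*x**4 + 24*x**3 + 40*x**2 + 12*x + 9.
Integrate each monomial from 0 to 4 using ∫_0^4 c·x^n dx = c·4^(n+1)/(n+1):
  ∫_0^4 u(x)^2 dx = ∫_0^4 (4*x^6 + 4*x^5 + 13*x^4 + 2*x^3 + 7*x^2 - 6*x + 1) dx. Term by term:
    ∫_0^4 4*x^6 dx = 65536/7;  ∫_0^4 4*x^5 dx = 8192/3;  ∫_0^4 13*x^4 dx = 13312/5;
    ∫_0^4 2*x^3 dx = 128;  ∫_0^4 7*x^2 dx = 448/3;  ∫_0^4 -6*x dx = -48;
    ∫_0^4 1 dx = 4.
  Sum: 65536/7 + 8192/3 + 13312/5 + 128 + 448/3 − 48 + 4 = 524604/35.
  ∫_0^4 u'(x)^2 dx = ∫_0^4 (36*x^4 + 24*x^3 + 40*x^2 + 12*x + 9) dx. Term by term:
    ∫_0^4 36*x^4 dx = 36864/5;  ∫_0^4 24*x^3 dx = 1536;  ∫_0^4 40*x^2 dx = 2560/3;
    ∫_0^4 12*x dx = 96;  ∫_0^4 9 dx = 36.
  Sum: 36864/5 + 1536 + 2560/3 + 96 + 36 = 148412/15.
Adding: ||u||_{H^1}^2 = 524604/35 + 148412/15 = 2612696/105.


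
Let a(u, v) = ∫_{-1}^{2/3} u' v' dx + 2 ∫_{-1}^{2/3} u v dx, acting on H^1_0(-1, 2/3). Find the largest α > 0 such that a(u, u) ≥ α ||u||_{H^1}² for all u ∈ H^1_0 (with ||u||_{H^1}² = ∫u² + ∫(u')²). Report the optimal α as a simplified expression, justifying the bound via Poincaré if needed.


α = 1

Coercivity of a(·,·) on H^1_0(-1, 2/3) means a(u, u) ≥ α ||u||_{H^1}² for every u ∈ H^1_0.
The interval has length L = 5/3, and Poincaré/coercivity depend only on L. Here a(u, u) = ∫(u')² + (2)·∫u².
Here c = 2 ≥ 1, so a(u,u) = ∫(u')² + c∫u² ≥ ∫(u')² + ∫u² = ||u||_{H^1}², i.e. α = 1 works. No larger α is possible: a(u,u) ≥ α||u||_{H^1}² means (1−α)∫(u')² ≥ (α−c)∫u², and for the modes u_n = sin(nπ(x−x₀)/L) (x₀ the left endpoint) one has ∫u_n²/∫(u_n')² = (L/(nπ))² → 0, so a(u_n,u_n)/||u_n||_{H^1}² → 1. Hence the optimal constant is α = 1.
Therefore α = 1.


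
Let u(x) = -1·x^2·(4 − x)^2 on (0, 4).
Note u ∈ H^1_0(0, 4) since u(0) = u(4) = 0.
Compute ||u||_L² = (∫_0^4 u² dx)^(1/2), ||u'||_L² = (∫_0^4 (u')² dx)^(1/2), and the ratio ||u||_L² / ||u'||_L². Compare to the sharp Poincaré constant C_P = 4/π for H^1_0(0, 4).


||u||_L² / ||u'||_L² = 2*sqrt(3)/3 < C_P = 4/π.

u(x) = -1·x^2·(4 − x)^2, so u'(x) = 4*x*(-x^2 + 6*x - 8).
u(x) = -1·x^2·(4 − x)^2 vanishes at x = 0 and x = 4, so u ∈ H^1_0(0, 4). Differentiate via the product rule and integrate the resulting polynomials term by term.
  ∫_0^4 u² dx = ∫_0^4 (x^8 - 16*x^7 + 96*x^6 - 256*x^5 + 256*x^4) dx. Term by term:
    ∫_0^4 x^8 dx = 262144/9;  ∫_0^4 -16*x^7 dx = -131072;  ∫_0^4 96*x^6 dx = 1572864/7;
    ∫_0^4 -256*x^5 dx = -524288/3;  ∫_0^4 256*x^4 dx = 262144/5.
  Sum: 262144/9 − 131072 + 1572864/7 − 524288/3 + 262144/5 = 131072/315.
  ∫_0^4 (u')² dx = ∫_0^4 (16*x^6 - 192*x^5 + 832*x^4 - 1536*x^3 + 1024*x^2) dx. Term by term:
    ∫_0^4 16*x^6 dx = 262144/7;  ∫_0^4 -192*x^5 dx = -131072;  ∫_0^4 832*x^4 dx = 851968/5;
    ∫_0^4 -1536*x^3 dx = -98304;  ∫_0^4 1024*x^2 dx = 65536/3.
  Sum: 262144/7 − 131072 + 851968/5 − 98304 + 65536/3 = 32768/105.
∫_0^4 u² dx = 131072/315, so ||u||_L² = 256*sqrt(70)/105.
∫_0^4 (u')² dx = 32768/105, so ||u'||_L² = 128*sqrt(210)/105.
Ratio ||u||_L² / ||u'||_L² = 2*sqrt(3)/3.
Sharp Poincaré constant on H^1_0(0, 4) is C_P = L/π = 4/π, achieved by sin(π/4·x).
A polynomial bump cannot attain the sharp Poincaré constant (only the first sine eigenfunction does), so the ratio is strictly less than C_P, consistent with ||u||_L² ≤ C_P ||u'||_L².


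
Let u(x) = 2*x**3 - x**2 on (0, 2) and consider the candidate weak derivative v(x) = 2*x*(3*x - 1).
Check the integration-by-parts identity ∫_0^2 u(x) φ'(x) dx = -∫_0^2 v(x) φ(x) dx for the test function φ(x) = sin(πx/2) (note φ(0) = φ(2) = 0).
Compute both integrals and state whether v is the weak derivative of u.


LHS = -40/π + 192/π^3, RHS = -40/π + 192/π^3. Yes, v = u' weakly.

u(x) = 2*x**3 - x**2, classical derivative u'(x) = 6*x**2 - 2*x.
φ(x) = sin(πx/2), so φ'(x) = π*cos(π*x/2)/2.
Note φ(0) = φ(2) = 0, so the boundary term u·φ vanishes.
LHS = ∫_0^2 u(x) φ'(x) dx = ∫_0^2 (π*x^3*cos(π*x/2) - π*x^2*cos(π*x/2)/2) dx. Term by term:
  ∫_0^2 π*x^3*cos(π*x/2) dx = -48/π + 192/π^3;  ∫_0^2 -π*x^2*cos(π*x/2)/2 dx = 8/π.
Sum: -48/π + 192/π^3 + 8/π = -40/π + 192/π^3.
So LHS = -40/π + 192/π^3.
∫_0^2 v(x) φ(x) dx = ∫_0^2 (6*x^2*sin(π*x/2) - 2*x*sin(π*x/2)) dx. Term by term:
  ∫_0^2 -2*x*sin(π*x/2) dx = -8/π;  ∫_0^2 6*x^2*sin(π*x/2) dx = -192/π^3 + 48/π.
Sum: -8/π + -192/π^3 + 48/π = -192/π^3 + 40/π.
So RHS = -∫_0^2 v(x) φ(x) dx = -40/π + 192/π^3.
LHS = RHS, so the identity holds for this test φ.
Moreover u is smooth here and v(x) = u'(x) = 6*x**2 - 2*x pointwise, so the identity holds for every test function. Hence v is the weak derivative of u.


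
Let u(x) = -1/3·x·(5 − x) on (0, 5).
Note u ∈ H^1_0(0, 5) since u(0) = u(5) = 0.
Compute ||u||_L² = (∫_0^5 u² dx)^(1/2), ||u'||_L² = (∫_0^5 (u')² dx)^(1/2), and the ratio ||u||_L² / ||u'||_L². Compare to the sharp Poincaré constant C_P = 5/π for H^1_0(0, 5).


||u||_L² / ||u'||_L² = sqrt(10)/2 < C_P = 5/π.

u(x) = -1/3·x·(5 − x), so u'(x) = 2*x/3 - 5/3.
u(x) = -1/3·x·(5 − x) vanishes at x = 0 and x = 5, so u ∈ H^1_0(0, 5). Differentiate via the product rule and integrate the resulting polynomials term by term.
  ∫_0^5 u² dx = ∫_0^5 (x^4/9 - 10*x^3/9 + 25*x^2/9) dx. Term by term:
    ∫_0^5 x^4/9 dx = 625/9;  ∫_0^5 -10*x^3/9 dx = -3125/18;  ∫_0^5 25*x^2/9 dx = 3125/27.
  Sum: 625/9 − 3125/18 + 3125/27 = 625/54.
  ∫_0^5 (u')² dx = ∫_0^5 (4*x^2/9 - 20*x/9 + 25/9) dx. Term by term:
    ∫_0^5 4*x^2/9 dx = 500/27;  ∫_0^5 -20*x/9 dx = -250/9;  ∫_0^5 25/9 dx = 125/9.
  Sum: 500/27 − 250/9 + 125/9 = 125/27.
∫_0^5 u² dx = 625/54, so ||u||_L² = 25*sqrt(6)/18.
∫_0^5 (u')² dx = 125/27, so ||u'||_L² = 5*sqrt(15)/9.
Ratio ||u||_L² / ||u'||_L² = sqrt(10)/2.
Sharp Poincaré constant on H^1_0(0, 5) is C_P = L/π = 5/π, achieved by sin(π/5·x).
A polynomial bump cannot attain the sharp Poincaré constant (only the first sine eigenfunction does), so the ratio is strictly less than C_P, consistent with ||u||_L² ≤ C_P ||u'||_L².


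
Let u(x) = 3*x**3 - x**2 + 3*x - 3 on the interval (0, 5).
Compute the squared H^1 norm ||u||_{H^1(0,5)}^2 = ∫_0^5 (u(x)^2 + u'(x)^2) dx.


||u||_{H^1}^2 = 2954765/21

The H^1 norm (squared) on an interval (0, L) is
  ||u||_{H^1}^2 = ∫_0^L u(x)^2 dx + ∫_0^L u'(x)^2 dx.
Compute u'(x) = 9*x**2 - 2*x + 3.
Then u(x)^2 = 9*x**6 - 6*x**5 + 19*x**4 - 24*x**3 + 15*x**2 - 18*x + 9 and u'(x)^2 = 81*x**4 - 36*x**3 + 58*x**2 - 12*x + 9.
Integrate each monomial from 0 to 5 using ∫_0^5 c·x^n dx = c·5^(n+1)/(n+1):
  ∫_0^5 u(x)^2 dx = ∫_0^5 (9*x^6 - 6*x^5 + 19*x^4 - 24*x^3 + 15*x^2 - 18*x + 9) dx. Term by term:
    ∫_0^5 9*x^6 dx = 703125/7;  ∫_0^5 -6*x^5 dx = -15625;  ∫_0^5 19*x^4 dx = 11875;
    ∫_0^5 -24*x^3 dx = -3750;  ∫_0^5 15*x^2 dx = 625;  ∫_0^5 -18*x dx = -225;
    ∫_0^5 9 dx = 45.
  Sum: 703125/7 − 15625 + 11875 − 3750 + 625 − 225 + 45 = 653740/7.
  ∫_0^5 u'(x)^2 dx = ∫_0^5 (81*x^4 - 36*x^3 + 58*x^2 - 12*x + 9) dx. Term by term:
    ∫_0^5 81*x^4 dx = 50625;  ∫_0^5 -36*x^3 dx = -5625;  ∫_0^5 58*x^2 dx = 7250/3;
    ∫_0^5 -12*x dx = -150;  ∫_0^5 9 dx = 45.
  Sum: 50625 − 5625 + 7250/3 − 150 + 45 = 141935/3.
Adding: ||u||_{H^1}^2 = 653740/7 + 141935/3 = 2954765/21.


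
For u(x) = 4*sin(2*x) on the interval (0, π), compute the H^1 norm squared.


||u||_{H^1(0,π)}^2 = 40*π

u'(x) = 8*cos(2*x).
Expand u² and (u')² and integrate term by term on (0, π), using: for integers n ≥ 1, ∫_0^π sin²(nx) dx = ∫_0^π cos²(nx) dx = π/2; for n ≠ n', ∫_0^π sin(nx)sin(n'x) dx = ∫_0^π cos(nx)cos(n'x) dx = 0; and by product-to-sum, ∫_0^π sin(nx)cos(n'x) dx = ½∫_0^π [sin((n+n')x) + sin((n−n')x)] dx, which is 0 when n+n' is even and 2n/(n²−n'²) when n+n' is odd (it need not vanish on (0, π)).
  u² squared terms: (4)²·∫sin(2x)² dx = 16·π/2 = 8*π.
  So ∫_0^π u² dx = 8*π.
  (u')² squared terms: (8)²·∫cos(2x)² dx = 64·π/2 = 32*π.
  So ∫_0^π (u')² dx = 32*π.
||u||_{H^1}^2 = (8*π) + (32*π) = 40*π.


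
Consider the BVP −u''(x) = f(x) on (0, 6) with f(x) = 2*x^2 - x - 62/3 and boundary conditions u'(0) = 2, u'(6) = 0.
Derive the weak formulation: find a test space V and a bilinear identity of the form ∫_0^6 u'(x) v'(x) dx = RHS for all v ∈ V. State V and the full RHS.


V = H^1(0, 6) (v unrestricted at boundary; u is determined up to an additive constant); weak form: ∫_0^6 u'v' dx = ∫_0^6 (2*x^2 - x - 62/3) v dx − 2·v(0) for all v ∈ V.

Multiply both sides by a test function v and integrate from 0 to 6:
  ∫_0^6 −u''(x) v(x) dx = ∫_0^6 f(x) v(x) dx.
Integrate the LHS by parts once:
  ∫_0^6 −u'' v dx = −[u'(x) v(x)]_0^6 + ∫_0^6 u'(x) v'(x) dx.
Thus ∫_0^6 u'(x) v'(x) dx = ∫_0^6 f(x) v(x) dx + [u'(x) v(x)]_0^6.
Choose V so that boundary terms are either known or forced to vanish.
u has inhomogeneous Neumann u'(0) = 2, u'(6) = 0. [u' v]_0^6 = (0)·v(6) − (2)·v(0) = − 2·v(0). Take V = H^1(0, 6); boundary term becomes part of RHS.
Weak formulation: find u (satisfying any essential BC) such that ∫_0^6 u'(x) v'(x) dx = ∫_0^6 f v dx − 2·v(0) for all v ∈ V (Neumann data are natural BCs: they enter the RHS as boundary terms).
Substituting f(x) = 2*x^2 - x - 62/3, the right-hand side is ∫_0^6 (2*x^2 - x - 62/3) v dx − 2·v(0).
Compatibility check (pure Neumann): taking v ≡ 1 ∈ V gives 0 = ∫_0^6 f dx + (0) − (2), i.e. ∫_0^6 f dx must equal u'(0) − u'(6) = 2. Indeed ∫_0^6 (2*x^2 - x - 62/3) dx = 2, so the data are compatible. The solution is then unique only up to an additive constant (fix it e.g. by requiring ∫_0^6 u dx = 0).


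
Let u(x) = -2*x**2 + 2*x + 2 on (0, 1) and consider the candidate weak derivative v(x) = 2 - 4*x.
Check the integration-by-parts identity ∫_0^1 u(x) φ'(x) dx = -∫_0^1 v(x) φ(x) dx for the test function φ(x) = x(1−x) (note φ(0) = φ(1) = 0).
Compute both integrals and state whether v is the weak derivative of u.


LHS = 0, RHS = 0. Yes, v = u' weakly.

u(x) = -2*x**2 + 2*x + 2, classical derivative u'(x) = 2 - 4*x.
φ(x) = x(1−x), so φ'(x) = 1 - 2*x.
Note φ(0) = φ(1) = 0, so the boundary term u·φ vanishes.
LHS = ∫_0^1 u(x) φ'(x) dx = ∫_0^1 (4*x^3 - 6*x^2 - 2*x + 2) dx. Term by term:
  ∫_0^1 4*x^3 dx = 1;  ∫_0^1 -6*x^2 dx = -2;  ∫_0^1 -2*x dx = -1;
  ∫_0^1 2 dx = 2.
Sum: 1 − 2 − 1 + 2 = 0.
So LHS = 0.
∫_0^1 v(x) φ(x) dx = ∫_0^1 (4*x^3 - 6*x^2 + 2*x) dx. Term by term:
  ∫_0^1 4*x^3 dx = 1;  ∫_0^1 -6*x^2 dx = -2;  ∫_0^1 2*x dx = 1.
Sum: 1 − 2 + 1 = 0.
So RHS = -∫_0^1 v(x) φ(x) dx = 0.
LHS = RHS, so the identity holds for this test φ.
Moreover u is smooth here and v(x) = u'(x) = 2 - 4*x pointwise, so the identity holds for every test function. Hence v is the weak derivative of u.


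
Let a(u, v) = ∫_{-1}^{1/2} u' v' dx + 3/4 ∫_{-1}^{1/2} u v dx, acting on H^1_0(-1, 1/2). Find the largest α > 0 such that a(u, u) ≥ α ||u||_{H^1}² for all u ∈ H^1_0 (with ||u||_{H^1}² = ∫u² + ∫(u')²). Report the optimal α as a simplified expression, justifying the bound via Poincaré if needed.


α = (27 + 16*π^2)/(4*(9 + 4*π^2))

Coercivity of a(·,·) on H^1_0(-1, 1/2) means a(u, u) ≥ α ||u||_{H^1}² for every u ∈ H^1_0.
The interval has length L = 3/2, and Poincaré/coercivity depend only on L. Here a(u, u) = ∫(u')² + (3/4)·∫u².
Here 0 < c = 3/4 < 1. The condition a(u,u) ≥ α||u||_{H^1}² reads (1−α)∫(u')² ≥ (α−c)∫u². Any admissible α is ≤ 1 (rapidly oscillating u have ∫u²/∫(u')² → 0), and α = 1 would force 0 ≥ (1−c)∫u², impossible since c < 1; so 1−α > 0. By the sharp Poincaré inequality on H^1_0 of an interval of length L, ∫(u')² ≥ (π/L)²∫u² with equality for the first sine mode sin(π(x−x₀)/L) (x₀ the left endpoint), so the inequality holds for all u iff (1−α)(π/L)² ≥ α − c, i.e. α ≤ ((π/L)² + c)/((π/L)² + 1) = (1 + c(L/π)²)/(1 + (L/π)²). With (π/L)² = 4*π^2/9 and c = 3/4, the largest admissible constant is α = ((π/L)² + c)/((π/L)² + 1).
Simplifying, α = (27 + 16*π^2)/(4*(9 + 4*π^2)).


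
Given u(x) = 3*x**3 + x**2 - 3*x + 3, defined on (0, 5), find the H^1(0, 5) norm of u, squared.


||u||_{H^1}^2 = 3398390/21

The H^1 norm (squared) on an interval (0, L) is
  ||u||_{H^1}^2 = ∫_0^L u(x)^2 dx + ∫_0^L u'(x)^2 dx.
Compute u'(x) = 9*x**2 + 2*x - 3.
Then u(x)^2 = 9*x**6 + 6*x**5 - 17*x**4 + 12*x**3 + 15*x**2 - 18*x + 9 and u'(x)^2 = 81*x**4 + 36*x**3 - 50*x**2 - 12*x + 9.
Integrate each monomial from 0 to 5 using ∫_0^5 c·x^n dx = c·5^(n+1)/(n+1):
  ∫_0^5 u(x)^2 dx = ∫_0^5 (9*x^6 + 6*x^5 - 17*x^4 + 12*x^3 + 15*x^2 - 18*x + 9) dx. Term by term:
    ∫_0^5 9*x^6 dx = 703125/7;  ∫_0^5 6*x^5 dx = 15625;  ∫_0^5 -17*x^4 dx = -10625;
    ∫_0^5 12*x^3 dx = 1875;  ∫_0^5 15*x^2 dx = 625;  ∫_0^5 -18*x dx = -225;
    ∫_0^5 9 dx = 45.
  Sum: 703125/7 + 15625 − 10625 + 1875 + 625 − 225 + 45 = 754365/7.
  ∫_0^5 u'(x)^2 dx = ∫_0^5 (81*x^4 + 36*x^3 - 50*x^2 - 12*x + 9) dx. Term by term:
    ∫_0^5 81*x^4 dx = 50625;  ∫_0^5 36*x^3 dx = 5625;  ∫_0^5 -50*x^2 dx = -6250/3;
    ∫_0^5 -12*x dx = -150;  ∫_0^5 9 dx = 45.
  Sum: 50625 + 5625 − 6250/3 − 150 + 45 = 162185/3.
Adding: ||u||_{H^1}^2 = 754365/7 + 162185/3 = 3398390/21.


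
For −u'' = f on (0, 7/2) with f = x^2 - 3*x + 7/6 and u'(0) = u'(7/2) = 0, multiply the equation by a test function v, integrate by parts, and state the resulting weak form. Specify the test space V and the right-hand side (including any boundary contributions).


V = H^1(0, 7/2) (no boundary constraint on v; u is determined up to an additive constant); weak form: ∫_0^7/2 u'v' dx = ∫_0^7/2 (x^2 - 3*x + 7/6) v dx for all v ∈ V.

Multiply both sides by a test function v and integrate from 0 to 7/2:
  ∫_0^7/2 −u''(x) v(x) dx = ∫_0^7/2 f(x) v(x) dx.
Integrate the LHS by parts once:
  ∫_0^7/2 −u'' v dx = −[u'(x) v(x)]_0^7/2 + ∫_0^7/2 u'(x) v'(x) dx.
Thus ∫_0^7/2 u'(x) v'(x) dx = ∫_0^7/2 f(x) v(x) dx + [u'(x) v(x)]_0^7/2.
Choose V so that boundary terms are either known or forced to vanish.
u has homogeneous Neumann: u'(0) = u'(7/2) = 0. So [u' v]_0^7/2 = 0·v(7/2) − 0·v(0) = 0 for any v; take V = H^1(0, 7/2).
Weak formulation: find u (satisfying any essential BC) such that ∫_0^7/2 u'(x) v'(x) dx = ∫_0^7/2 f v dx for all v ∈ V (homogeneous Neumann, so boundary terms vanish).
Substituting f(x) = x^2 - 3*x + 7/6, the right-hand side is ∫_0^7/2 (x^2 - 3*x + 7/6) v dx.
Compatibility check (pure Neumann): taking v ≡ 1 ∈ V gives 0 = ∫_0^7/2 f dx + (0) − (0), i.e. ∫_0^7/2 f dx must equal u'(0) − u'(7/2) = 0. Indeed ∫_0^7/2 (x^2 - 3*x + 7/6) dx = 0, so the data are compatible. The solution is then unique only up to an additive constant (fix it e.g. by requiring ∫_0^7/2 u dx = 0).


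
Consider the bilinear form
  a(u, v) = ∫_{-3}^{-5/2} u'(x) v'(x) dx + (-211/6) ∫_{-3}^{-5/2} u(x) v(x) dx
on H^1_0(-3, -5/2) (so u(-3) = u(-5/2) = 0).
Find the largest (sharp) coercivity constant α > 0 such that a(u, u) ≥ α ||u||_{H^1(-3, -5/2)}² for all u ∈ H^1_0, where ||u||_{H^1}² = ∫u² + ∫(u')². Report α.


α = (-211 + 24*π^2)/(6*(1 + 4*π^2))

Coercivity of a(·,·) on H^1_0(-3, -5/2) means a(u, u) ≥ α ||u||_{H^1}² for every u ∈ H^1_0.
The interval has length L = 1/2, and Poincaré/coercivity depend only on L. Here a(u, u) = ∫(u')² + (-211/6)·∫u².
Here c = -211/6 < 0 with |c| < (π/L)² = 4*π^2, so coercivity still holds. The condition a(u,u) ≥ α||u||_{H^1}² reads (1−α)∫(u')² ≥ (α−c)∫u². Any admissible α is ≤ 1 (rapidly oscillating u have ∫u²/∫(u')² → 0), and α = 1 would force 0 ≥ (1−c)∫u², impossible since c < 1; so 1−α > 0. By the sharp Poincaré inequality on H^1_0 of an interval of length L, ∫(u')² ≥ (π/L)²∫u² with equality for the first sine mode sin(π(x−x₀)/L) (x₀ the left endpoint), so the inequality holds for all u iff (1−α)(π/L)² ≥ α − c, i.e. α ≤ ((π/L)² + c)/((π/L)² + 1) = (1 + c(L/π)²)/(1 + (L/π)²). (Direct route, valid since c ≤ 0: Poincaré gives c∫u² ≥ c(L/π)²∫(u')², so a(u,u) ≥ (1 + c(L/π)²)∫(u')², while ||u||_{H^1}² ≤ (1 + (L/π)²)∫(u')²; dividing yields the same α.) With (π/L)² = 4*π^2 and c = -211/6, the largest admissible constant is α = ((π/L)² + c)/((π/L)² + 1).
Simplifying, α = (-211 + 24*π^2)/(6*(1 + 4*π^2)).


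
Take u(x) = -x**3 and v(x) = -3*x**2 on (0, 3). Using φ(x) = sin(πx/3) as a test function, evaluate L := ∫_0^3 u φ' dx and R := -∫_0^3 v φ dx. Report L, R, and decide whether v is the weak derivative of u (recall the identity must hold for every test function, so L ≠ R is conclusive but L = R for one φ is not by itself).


LHS = -324/π^3 + 81/π, RHS = -324/π^3 + 81/π. Yes, v = u' weakly.

u(x) = -x**3, classical derivative u'(x) = -3*x**2.
φ(x) = sin(πx/3), so φ'(x) = π*cos(π*x/3)/3.
Note φ(0) = φ(3) = 0, so the boundary term u·φ vanishes.
LHS = ∫_0^3 u(x) φ'(x) dx = ∫_0^3 (-π*x^3*cos(π*x/3)/3) dx. Term by term:
  ∫_0^3 -π*x^3*cos(π*x/3)/3 dx = -324/π^3 + 81/π.
So LHS = -324/π^3 + 81/π.
∫_0^3 v(x) φ(x) dx = ∫_0^3 (-3*x^2*sin(π*x/3)) dx. Term by term:
  ∫_0^3 -3*x^2*sin(π*x/3) dx = -81/π + 324/π^3.
So RHS = -∫_0^3 v(x) φ(x) dx = -324/π^3 + 81/π.
LHS = RHS, so the identity holds for this test φ.
Moreover u is smooth here and v(x) = u'(x) = -3*x**2 pointwise, so the identity holds for every test function. Hence v is the weak derivative of u.


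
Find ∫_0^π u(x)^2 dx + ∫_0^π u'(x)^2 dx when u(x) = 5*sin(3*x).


||u||_{H^1(0,π)}^2 = 125*π

u'(x) = 15*cos(3*x).
Expand u² and (u')² and integrate term by term on (0, π), using: for integers n ≥ 1, ∫_0^π sin²(nx) dx = ∫_0^π cos²(nx) dx = π/2; for n ≠ n', ∫_0^π sin(nx)sin(n'x) dx = ∫_0^π cos(nx)cos(n'x) dx = 0; and by product-to-sum, ∫_0^π sin(nx)cos(n'x) dx = ½∫_0^π [sin((n+n')x) + sin((n−n')x)] dx, which is 0 when n+n' is even and 2n/(n²−n'²) when n+n' is odd (it need not vanish on (0, π)).
  u² squared terms: (5)²·∫sin(3x)² dx = 25·π/2 = 25*π/2.
  So ∫_0^π u² dx = 25*π/2.
  (u')² squared terms: (15)²·∫cos(3x)² dx = 225·π/2 = 225*π/2.
  So ∫_0^π (u')² dx = 225*π/2.
||u||_{H^1}^2 = (25*π/2) + (225*π/2) = 125*π.


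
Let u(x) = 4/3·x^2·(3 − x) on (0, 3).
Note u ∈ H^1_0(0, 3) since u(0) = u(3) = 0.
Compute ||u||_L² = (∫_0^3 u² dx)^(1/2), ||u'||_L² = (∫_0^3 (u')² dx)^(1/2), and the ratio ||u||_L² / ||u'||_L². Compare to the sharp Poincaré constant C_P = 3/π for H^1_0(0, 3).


||u||_L² / ||u'||_L² = 3*sqrt(14)/14 < C_P = 3/π.

u(x) = 4/3·x^2·(3 − x), so u'(x) = 4*x*(2 - x).
u(x) = 4/3·x^2·(3 − x) vanishes at x = 0 and x = 3, so u ∈ H^1_0(0, 3). Differentiate via the product rule and integrate the resulting polynomials term by term.
  ∫_0^3 u² dx = ∫_0^3 (16*x^6/9 - 32*x^5/3 + 16*x^4) dx. Term by term:
    ∫_0^3 16*x^6/9 dx = 3888/7;  ∫_0^3 -32*x^5/3 dx = -1296;  ∫_0^3 16*x^4 dx = 3888/5.
  Sum: 3888/7 − 1296 + 3888/5 = 1296/35.
  ∫_0^3 (u')² dx = ∫_0^3 (16*x^4 - 64*x^3 + 64*x^2) dx. Term by term:
    ∫_0^3 16*x^4 dx = 3888/5;  ∫_0^3 -64*x^3 dx = -1296;  ∫_0^3 64*x^2 dx = 576.
  Sum: 3888/5 − 1296 + 576 = 288/5.
∫_0^3 u² dx = 1296/35, so ||u||_L² = 36*sqrt(35)/35.
∫_0^3 (u')² dx = 288/5, so ||u'||_L² = 12*sqrt(10)/5.
Ratio ||u||_L² / ||u'||_L² = 3*sqrt(14)/14.
Sharp Poincaré constant on H^1_0(0, 3) is C_P = L/π = 3/π, achieved by sin(π/3·x).
A polynomial bump cannot attain the sharp Poincaré constant (only the first sine eigenfunction does), so the ratio is strictly less than C_P, consistent with ||u||_L² ≤ C_P ||u'||_L².


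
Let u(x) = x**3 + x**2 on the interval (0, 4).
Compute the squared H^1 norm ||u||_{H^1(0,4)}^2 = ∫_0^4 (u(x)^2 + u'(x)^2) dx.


||u||_{H^1}^2 = 138752/21

The H^1 norm (squared) on an interval (0, L) is
  ||u||_{H^1}^2 = ∫_0^L u(x)^2 dx + ∫_0^L u'(x)^2 dx.
Compute u'(x) = 3*x**2 + 2*x.
Then u(x)^2 = x**6 + 2*x**5 + x**4 and u'(x)^2 = 9*x**4 + 12*x**3 + 4*x**2.
Integrate each monomial from 0 to 4 using ∫_0^4 c·x^n dx = c·4^(n+1)/(n+1):
  ∫_0^4 u(x)^2 dx = ∫_0^4 (x^6 + 2*x^5 + x^4) dx. Term by term:
    ∫_0^4 x^6 dx = 16384/7;  ∫_0^4 2*x^5 dx = 4096/3;  ∫_0^4 x^4 dx = 1024/5.
  Sum: 16384/7 + 4096/3 + 1024/5 = 410624/105.
  ∫_0^4 u'(x)^2 dx = ∫_0^4 (9*x^4 + 12*x^3 + 4*x^2) dx. Term by term:
    ∫_0^4 9*x^4 dx = 9216/5;  ∫_0^4 12*x^3 dx = 768;  ∫_0^4 4*x^2 dx = 256/3.
  Sum: 9216/5 + 768 + 256/3 = 40448/15.
Adding: ||u||_{H^1}^2 = 410624/105 + 40448/15 = 138752/21.


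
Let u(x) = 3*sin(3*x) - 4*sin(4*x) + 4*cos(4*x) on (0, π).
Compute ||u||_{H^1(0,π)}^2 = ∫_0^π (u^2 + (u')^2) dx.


||u||_{H^1(0,π)}^2 = -2448/7 + 317*π

u'(x) = -16*sin(4*x) + 9*cos(3*x) - 16*cos(4*x).
Expand u² and (u')² and integrate term by term on (0, π), using: for integers n ≥ 1, ∫_0^π sin²(nx) dx = ∫_0^π cos²(nx) dx = π/2; for n ≠ n', ∫_0^π sin(nx)sin(n'x) dx = ∫_0^π cos(nx)cos(n'x) dx = 0; and by product-to-sum, ∫_0^π sin(nx)cos(n'x) dx = ½∫_0^π [sin((n+n')x) + sin((n−n')x)] dx, which is 0 when n+n' is even and 2n/(n²−n'²) when n+n' is odd (it need not vanish on (0, π)).
  u² squared terms: (-4)²·∫sin(4x)² dx = 16·π/2 = 8*π;  (3)²·∫sin(3x)² dx = 9·π/2 = 9*π/2;  (4)²·∫cos(4x)² dx = 16·π/2 = 8*π.
  u² cross terms: 2·(-4)·(3)·∫sin(4x)·sin(3x) dx = -24·(0) = 0;  2·(-4)·(4)·∫sin(4x)·cos(4x) dx = -32·(0) = 0;  2·(3)·(4)·∫sin(3x)·cos(4x) dx = 24·(-6/7) = -144/7.
  So ∫_0^π u² dx = 8*π + 9*π/2 + 8*π + 0 + 0 − 144/7 = -144/7 + 41*π/2.
  (u')² squared terms: (-16)²·∫cos(4x)² dx = 256·π/2 = 128*π;  (-16)²·∫sin(4x)² dx = 256·π/2 = 128*π;  (9)²·∫cos(3x)² dx = 81·π/2 = 81*π/2.
  (u')² cross terms: 2·(-16)·(-16)·∫cos(4x)·sin(4x) dx = 512·(0) = 0;  2·(-16)·(9)·∫cos(4x)·cos(3x) dx = -288·(0) = 0;  2·(-16)·(9)·∫sin(4x)·cos(3x) dx = -288·(8/7) = -2304/7.
  So ∫_0^π (u')² dx = 128*π + 128*π + 81*π/2 + 0 + 0 − 2304/7 = -2304/7 + 593*π/2.
||u||_{H^1}^2 = (-144/7 + 41*π/2) + (-2304/7 + 593*π/2) = -2448/7 + 317*π.


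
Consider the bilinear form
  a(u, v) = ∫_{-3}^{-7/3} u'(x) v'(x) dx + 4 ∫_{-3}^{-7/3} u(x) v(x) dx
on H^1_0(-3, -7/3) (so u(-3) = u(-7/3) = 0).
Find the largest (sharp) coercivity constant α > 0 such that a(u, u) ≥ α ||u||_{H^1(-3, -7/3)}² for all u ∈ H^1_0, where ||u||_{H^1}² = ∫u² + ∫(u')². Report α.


α = 1

Coercivity of a(·,·) on H^1_0(-3, -7/3) means a(u, u) ≥ α ||u||_{H^1}² for every u ∈ H^1_0.
The interval has length L = 2/3, and Poincaré/coercivity depend only on L. Here a(u, u) = ∫(u')² + (4)·∫u².
Here c = 4 ≥ 1, so a(u,u) = ∫(u')² + c∫u² ≥ ∫(u')² + ∫u² = ||u||_{H^1}², i.e. α = 1 works. No larger α is possible: a(u,u) ≥ α||u||_{H^1}² means (1−α)∫(u')² ≥ (α−c)∫u², and for the modes u_n = sin(nπ(x−x₀)/L) (x₀ the left endpoint) one has ∫u_n²/∫(u_n')² = (L/(nπ))² → 0, so a(u_n,u_n)/||u_n||_{H^1}² → 1. Hence the optimal constant is α = 1.
Therefore α = 1.


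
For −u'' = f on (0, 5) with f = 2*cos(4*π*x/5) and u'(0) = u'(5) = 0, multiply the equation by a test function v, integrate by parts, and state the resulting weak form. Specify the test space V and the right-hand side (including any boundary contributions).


V = H^1(0, 5) (no boundary constraint on v; u is determined up to an additive constant); weak form: ∫_0^5 u'v' dx = ∫_0^5 (2*cos(4*π*x/5)) v dx for all v ∈ V.

Multiply both sides by a test function v and integrate from 0 to 5:
  ∫_0^5 −u''(x) v(x) dx = ∫_0^5 f(x) v(x) dx.
Integrate the LHS by parts once:
  ∫_0^5 −u'' v dx = −[u'(x) v(x)]_0^5 + ∫_0^5 u'(x) v'(x) dx.
Thus ∫_0^5 u'(x) v'(x) dx = ∫_0^5 f(x) v(x) dx + [u'(x) v(x)]_0^5.
Choose V so that boundary terms are either known or forced to vanish.
u has homogeneous Neumann: u'(0) = u'(5) = 0. So [u' v]_0^5 = 0·v(5) − 0·v(0) = 0 for any v; take V = H^1(0, 5).
Weak formulation: find u (satisfying any essential BC) such that ∫_0^5 u'(x) v'(x) dx = ∫_0^5 f v dx for all v ∈ V (homogeneous Neumann, so boundary terms vanish).
Substituting f(x) = 2*cos(4*π*x/5), the right-hand side is ∫_0^5 (2*cos(4*π*x/5)) v dx.
Compatibility check (pure Neumann): taking v ≡ 1 ∈ V gives 0 = ∫_0^5 f dx + (0) − (0), i.e. ∫_0^5 f dx must equal u'(0) − u'(5) = 0. Indeed ∫_0^5 (2*cos(4*π*x/5)) dx = 0, so the data are compatible. The solution is then unique only up to an additive constant (fix it e.g. by requiring ∫_0^5 u dx = 0).
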